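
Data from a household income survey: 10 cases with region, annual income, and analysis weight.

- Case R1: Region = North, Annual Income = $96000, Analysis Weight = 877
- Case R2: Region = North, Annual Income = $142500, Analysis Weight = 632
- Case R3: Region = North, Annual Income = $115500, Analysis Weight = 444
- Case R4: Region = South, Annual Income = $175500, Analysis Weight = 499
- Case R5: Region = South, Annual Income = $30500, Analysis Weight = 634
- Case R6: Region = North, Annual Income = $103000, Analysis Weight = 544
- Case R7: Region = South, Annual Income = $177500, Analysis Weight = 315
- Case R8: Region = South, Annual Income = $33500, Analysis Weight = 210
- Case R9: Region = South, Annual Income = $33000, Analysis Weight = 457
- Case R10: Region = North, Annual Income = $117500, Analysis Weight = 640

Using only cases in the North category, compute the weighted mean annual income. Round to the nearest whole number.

113728

North rows: R1, R2, R3, R6, R10
Weighted sum = 96000×877 + 142500×632 + 115500×444 + 103000×544 + 117500×640
  = 84192000 + 90060000 + 51282000 + 56032000 + 75200000 = 356766000
Sum of weights = 877 + 632 + 444 + 544 + 640 = 3137
Weighted mean = 356766000 / 3137 = 113728.4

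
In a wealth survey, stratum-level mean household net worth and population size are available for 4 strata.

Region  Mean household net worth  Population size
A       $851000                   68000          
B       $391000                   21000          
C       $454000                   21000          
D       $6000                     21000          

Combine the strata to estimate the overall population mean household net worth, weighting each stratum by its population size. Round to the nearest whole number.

Σ Nₕ·x̄ₕ = 851000×68000 + 391000×21000 + 454000×21000 + 6000×21000
  = 57868000000 + 8211000000 + 9534000000 + 126000000 = 75739000000
Σ Nₕ = 68000 + 21000 + 21000 + 21000 = 131000
Overall mean = 75739000000 / 131000 = 578160.31

578160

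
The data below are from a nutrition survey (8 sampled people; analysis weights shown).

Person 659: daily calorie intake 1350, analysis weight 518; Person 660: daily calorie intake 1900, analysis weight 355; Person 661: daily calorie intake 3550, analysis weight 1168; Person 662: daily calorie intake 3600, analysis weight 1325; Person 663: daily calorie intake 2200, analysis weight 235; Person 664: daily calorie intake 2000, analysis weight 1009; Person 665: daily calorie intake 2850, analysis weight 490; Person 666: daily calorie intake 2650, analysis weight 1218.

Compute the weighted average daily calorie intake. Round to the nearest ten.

2760

Weighted sum = 1350×518 + 1900×355 + 3550×1168 + 3600×1325 + 2200×235 + 2000×1009 + 2850×490 + 2650×1218
  = 699300 + 674500 + 4146400 + 4770000 + 517000 + 2018000 + 1396500 + 3227700 = 17449400
Sum of weights = 518 + 355 + 1168 + 1325 + 235 + 1009 + 490 + 1218 = 6318
Weighted mean = 17449400 / 6318 = 2761.855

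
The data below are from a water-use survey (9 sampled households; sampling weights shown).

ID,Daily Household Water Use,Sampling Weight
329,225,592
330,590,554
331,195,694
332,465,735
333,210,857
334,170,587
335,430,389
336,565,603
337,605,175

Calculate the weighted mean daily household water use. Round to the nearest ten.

350

Weighted sum = 225×592 + 590×554 + 195×694 + 465×735 + 210×857 + 170×587 + 430×389 + 565×603 + 605×175
  = 1830765
Sum of weights = 592 + 554 + 694 + 735 + 857 + 587 + 389 + 603 + 175 = 5186
Weighted mean = 1830765 / 5186 = 353.02063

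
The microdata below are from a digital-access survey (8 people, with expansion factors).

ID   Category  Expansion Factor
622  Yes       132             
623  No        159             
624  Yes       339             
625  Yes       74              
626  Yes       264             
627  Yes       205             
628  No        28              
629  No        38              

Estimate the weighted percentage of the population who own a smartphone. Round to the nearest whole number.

Sum of weights for 'Yes' = 132 + 339 + 74 + 264 + 205 = 1014
Total weight = 132 + 159 + 339 + 74 + 264 + 205 + 28 + 38 = 1239
Weighted proportion = 1014 / 1239 = 0.81840194 → 81.840194%

82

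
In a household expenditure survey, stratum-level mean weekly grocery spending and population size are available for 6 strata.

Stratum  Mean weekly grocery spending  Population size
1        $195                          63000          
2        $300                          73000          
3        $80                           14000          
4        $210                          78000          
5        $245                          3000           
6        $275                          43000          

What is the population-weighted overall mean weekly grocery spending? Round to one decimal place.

Σ Nₕ·x̄ₕ = 195×63000 + 300×73000 + 80×14000 + 210×78000 + 245×3000 + 275×43000
  = 12285000 + 21900000 + 1120000 + 16380000 + 735000 + 11825000 = 64245000
Σ Nₕ = 63000 + 73000 + 14000 + 78000 + 3000 + 43000 = 274000
Overall mean = 64245000 / 274000 = 234.4708

234.5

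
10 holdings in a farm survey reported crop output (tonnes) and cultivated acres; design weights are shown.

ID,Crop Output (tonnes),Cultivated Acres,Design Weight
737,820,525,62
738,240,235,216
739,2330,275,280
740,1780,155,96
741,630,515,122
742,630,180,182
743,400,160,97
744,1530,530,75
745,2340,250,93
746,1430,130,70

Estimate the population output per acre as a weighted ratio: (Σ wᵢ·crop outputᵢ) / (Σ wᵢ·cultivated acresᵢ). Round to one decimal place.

Σ wᵢ·y = 1588750
Σ wᵢ·x = 525×62 + 235×216 + 275×280 + 155×96 + 515×122 + 180×182 + 160×97 + 530×75 + 250×93 + 130×70
  = 32550 + 50760 + 77000 + 14880 + 62830 + 32760 + 15520 + 39750 + 23250 + 9100 = 358400
Ratio = 1588750 / 358400 = 4.4328962

4.4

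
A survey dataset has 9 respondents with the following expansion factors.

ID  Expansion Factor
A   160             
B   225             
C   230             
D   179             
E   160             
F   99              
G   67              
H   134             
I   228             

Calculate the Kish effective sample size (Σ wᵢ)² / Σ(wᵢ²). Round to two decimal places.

Σ wᵢ = 1482
Σ wᵢ² = 25600 + 50625 + 52900 + 32041 + 25600 + 9801 + 4489 + 17956 + 51984 = 270996
n_eff = 1482² / 270996 = 2196324 / 270996 = 8.1046362

8.10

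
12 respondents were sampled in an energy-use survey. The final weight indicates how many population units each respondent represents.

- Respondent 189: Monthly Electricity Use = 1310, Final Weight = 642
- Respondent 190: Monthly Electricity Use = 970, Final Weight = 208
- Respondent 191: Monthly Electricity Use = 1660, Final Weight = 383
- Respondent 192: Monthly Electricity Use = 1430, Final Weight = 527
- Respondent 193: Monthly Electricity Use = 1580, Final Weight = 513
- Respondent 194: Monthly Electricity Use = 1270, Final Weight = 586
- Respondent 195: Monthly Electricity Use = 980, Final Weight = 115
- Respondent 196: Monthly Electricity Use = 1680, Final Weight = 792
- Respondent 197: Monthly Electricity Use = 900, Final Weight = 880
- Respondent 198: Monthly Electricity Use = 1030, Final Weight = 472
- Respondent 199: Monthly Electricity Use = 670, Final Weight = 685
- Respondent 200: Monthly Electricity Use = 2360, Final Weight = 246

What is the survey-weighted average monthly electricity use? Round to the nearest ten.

Weighted sum = 1310×642 + 970×208 + 1660×383 + 1430×527 + 1580×513 + 1270×586 + 980×115 + 1680×792 + 900×880 + 1030×472 + 670×685 + 2360×246
  = 841020 + 201760 + 635780 + 753610 + 810540 + 744220 + 112700 + 1330560 + 792000 + 486160 + 458950 + 580560 = 7747860
Sum of weights = 642 + 208 + 383 + 527 + 513 + 586 + 115 + 792 + 880 + 472 + 685 + 246 = 6049
Weighted mean = 7747860 / 6049 = 1280.8497

1280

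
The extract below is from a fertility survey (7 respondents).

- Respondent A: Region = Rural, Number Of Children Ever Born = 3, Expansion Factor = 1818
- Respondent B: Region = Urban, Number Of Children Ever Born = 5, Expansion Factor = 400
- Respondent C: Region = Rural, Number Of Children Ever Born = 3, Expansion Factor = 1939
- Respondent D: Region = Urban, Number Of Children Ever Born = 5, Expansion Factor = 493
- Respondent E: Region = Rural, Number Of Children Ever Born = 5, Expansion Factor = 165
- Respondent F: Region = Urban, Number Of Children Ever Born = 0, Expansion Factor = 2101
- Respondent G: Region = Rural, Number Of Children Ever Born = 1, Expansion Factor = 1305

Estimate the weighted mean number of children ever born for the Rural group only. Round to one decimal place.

Rural rows: A, C, E, G
Weighted sum = 3×1818 + 3×1939 + 5×165 + 1×1305
  = 5454 + 5817 + 825 + 1305 = 13401
Sum of weights = 5227
Weighted mean = 13401 / 5227 = 2.5638033

2.6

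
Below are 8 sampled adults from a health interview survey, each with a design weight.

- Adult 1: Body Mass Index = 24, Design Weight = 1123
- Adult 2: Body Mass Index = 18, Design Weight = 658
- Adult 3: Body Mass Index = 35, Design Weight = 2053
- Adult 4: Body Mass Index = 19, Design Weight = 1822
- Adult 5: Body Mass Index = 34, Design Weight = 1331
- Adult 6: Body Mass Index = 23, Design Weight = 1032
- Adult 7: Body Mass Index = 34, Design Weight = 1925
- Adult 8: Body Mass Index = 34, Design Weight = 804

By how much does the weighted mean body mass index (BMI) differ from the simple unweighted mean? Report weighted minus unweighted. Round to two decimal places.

0.94

Unweighted sum = 24 + 18 + 35 + 19 + 34 + 23 + 34 + 34 = 221
Unweighted mean = 221 / 8 = 27.625
Weighted sum = 24×1123 + 18×658 + 35×2053 + 19×1822 + 34×1331 + 23×1032 + 34×1925 + 34×804
  = 307045
Sum of weights = 1123 + 658 + 2053 + 1822 + 1331 + 1032 + 1925 + 804 = 10748
Weighted mean = 307045 / 10748 = 28.56764
Difference (weighted minus unweighted) = 0.94264049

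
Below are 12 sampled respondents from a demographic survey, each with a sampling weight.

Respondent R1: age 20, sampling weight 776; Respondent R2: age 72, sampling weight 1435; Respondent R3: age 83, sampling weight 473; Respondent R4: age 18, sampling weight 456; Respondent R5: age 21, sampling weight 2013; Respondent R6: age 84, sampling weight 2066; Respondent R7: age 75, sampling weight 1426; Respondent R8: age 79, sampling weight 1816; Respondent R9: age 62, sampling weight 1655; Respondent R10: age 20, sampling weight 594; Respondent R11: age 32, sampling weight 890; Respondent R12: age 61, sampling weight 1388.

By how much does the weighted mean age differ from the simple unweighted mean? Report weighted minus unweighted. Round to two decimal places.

Unweighted sum = 20 + 72 + 83 + 18 + 21 + 84 + 75 + 79 + 62 + 20 + 32 + 61 = 627
Unweighted mean = 627 / 12 = 52.25
Weighted sum = 20×776 + 72×1435 + 83×473 + 18×456 + 21×2013 + 84×2066 + 75×1426 + 79×1816 + 62×1655 + 20×594 + 32×890 + 61×1388
  = 860176
Sum of weights = 776 + 1435 + 473 + 456 + 2013 + 2066 + 1426 + 1816 + 1655 + 594 + 890 + 1388 = 14988
Weighted mean = 860176 / 14988 = 57.390979
Difference (weighted minus unweighted) = 5.1409795

5.14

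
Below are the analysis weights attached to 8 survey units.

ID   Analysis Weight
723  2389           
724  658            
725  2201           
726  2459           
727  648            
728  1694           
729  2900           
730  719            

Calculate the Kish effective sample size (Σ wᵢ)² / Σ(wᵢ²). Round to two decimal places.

6.39

Σ wᵢ = 2389 + 658 + 2201 + 2459 + 648 + 1694 + 2900 + 719 = 13668
Σ wᵢ² = 5707321 + 432964 + 4844401 + 6046681 + 419904 + 2869636 + 8410000 + 516961 = 29247868
n_eff = 13668² / 29247868 = 186814224 / 29247868 = 6.3872766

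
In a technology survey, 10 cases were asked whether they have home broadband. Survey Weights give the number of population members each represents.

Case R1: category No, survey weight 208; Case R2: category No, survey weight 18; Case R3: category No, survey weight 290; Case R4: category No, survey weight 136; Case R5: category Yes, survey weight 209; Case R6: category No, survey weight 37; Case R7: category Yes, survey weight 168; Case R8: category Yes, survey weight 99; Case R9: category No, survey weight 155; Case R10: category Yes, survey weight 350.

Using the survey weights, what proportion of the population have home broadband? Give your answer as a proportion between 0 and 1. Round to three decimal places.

0.495

Sum of weights for 'Yes' = 209 + 168 + 99 + 350 = 826
Total weight = 1670
Weighted proportion = 826 / 1670 = 0.49461078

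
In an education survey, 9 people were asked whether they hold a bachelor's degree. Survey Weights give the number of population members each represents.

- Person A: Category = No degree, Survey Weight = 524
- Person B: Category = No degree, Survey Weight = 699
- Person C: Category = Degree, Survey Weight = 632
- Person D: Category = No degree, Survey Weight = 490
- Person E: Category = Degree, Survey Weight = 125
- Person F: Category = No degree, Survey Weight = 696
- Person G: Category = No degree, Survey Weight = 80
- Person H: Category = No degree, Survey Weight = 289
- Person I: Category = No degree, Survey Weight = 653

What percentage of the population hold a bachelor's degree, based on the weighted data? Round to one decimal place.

Sum of weights for 'Degree' = 632 + 125 = 757
Total weight = 524 + 699 + 632 + 490 + 125 + 696 + 80 + 289 + 653 = 4188
Weighted proportion = 757 / 4188 = 0.18075454 → 18.075454%

18.1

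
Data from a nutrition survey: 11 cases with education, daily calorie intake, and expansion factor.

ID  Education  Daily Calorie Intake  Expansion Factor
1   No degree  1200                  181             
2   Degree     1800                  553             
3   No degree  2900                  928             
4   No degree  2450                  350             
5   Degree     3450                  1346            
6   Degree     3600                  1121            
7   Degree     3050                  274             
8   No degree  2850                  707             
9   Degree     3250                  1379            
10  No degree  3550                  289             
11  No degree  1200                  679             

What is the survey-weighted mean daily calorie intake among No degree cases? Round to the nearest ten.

No degree rows: 1, 3, 4, 8, 10, 11
Weighted sum = 1200×181 + 2900×928 + 2450×350 + 2850×707 + 3550×289 + 1200×679
  = 217200 + 2691200 + 857500 + 2014950 + 1025950 + 814800 = 7621600
Sum of weights = 181 + 928 + 350 + 707 + 289 + 679 = 3134
Weighted mean = 7621600 / 3134 = 2431.9081

2430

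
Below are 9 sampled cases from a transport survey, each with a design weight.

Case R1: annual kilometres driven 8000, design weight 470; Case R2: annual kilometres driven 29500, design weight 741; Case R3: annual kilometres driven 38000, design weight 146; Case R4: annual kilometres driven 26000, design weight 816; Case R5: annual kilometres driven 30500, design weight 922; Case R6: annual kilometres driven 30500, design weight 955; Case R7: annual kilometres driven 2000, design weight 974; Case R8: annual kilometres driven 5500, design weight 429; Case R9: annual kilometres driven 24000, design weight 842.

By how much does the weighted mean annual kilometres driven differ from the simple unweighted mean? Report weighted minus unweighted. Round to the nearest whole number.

-245

Unweighted sum = 8000 + 29500 + 38000 + 26000 + 30500 + 30500 + 2000 + 5500 + 24000 = 194000
Unweighted mean = 194000 / 9 = 21555.556
Weighted sum = 134147500
Sum of weights = 470 + 741 + 146 + 816 + 922 + 955 + 974 + 429 + 842 = 6295
Weighted mean = 134147500 / 6295 = 21310.167
Difference (weighted minus unweighted) = -245.38876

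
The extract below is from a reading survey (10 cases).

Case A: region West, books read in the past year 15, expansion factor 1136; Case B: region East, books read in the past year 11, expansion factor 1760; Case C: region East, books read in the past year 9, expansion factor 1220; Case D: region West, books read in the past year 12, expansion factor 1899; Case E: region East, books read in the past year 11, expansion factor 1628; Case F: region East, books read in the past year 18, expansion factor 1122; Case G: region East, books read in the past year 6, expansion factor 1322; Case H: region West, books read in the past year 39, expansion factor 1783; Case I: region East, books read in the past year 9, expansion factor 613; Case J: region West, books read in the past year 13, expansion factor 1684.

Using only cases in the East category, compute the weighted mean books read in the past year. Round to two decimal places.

10.68

East rows: B, C, E, F, G, I
Weighted sum = 11×1760 + 9×1220 + 11×1628 + 18×1122 + 6×1322 + 9×613
  = 19360 + 10980 + 17908 + 20196 + 7932 + 5517 = 81893
Sum of weights = 1760 + 1220 + 1628 + 1122 + 1322 + 613 = 7665
Weighted mean = 81893 / 7665 = 10.684018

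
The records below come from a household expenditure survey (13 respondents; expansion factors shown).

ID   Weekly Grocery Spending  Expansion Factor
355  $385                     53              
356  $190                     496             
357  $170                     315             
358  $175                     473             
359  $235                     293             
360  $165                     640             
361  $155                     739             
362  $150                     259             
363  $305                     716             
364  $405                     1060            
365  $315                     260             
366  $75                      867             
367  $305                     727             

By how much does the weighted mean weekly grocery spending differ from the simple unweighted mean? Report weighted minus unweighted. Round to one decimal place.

-1.8

Unweighted sum = 3030
Unweighted mean = 3030 / 13 = 233.07692
Weighted sum = 1595160
Sum of weights = 6898
Weighted mean = 1595160 / 6898 = 231.24964
Difference (weighted minus unweighted) = -1.8272855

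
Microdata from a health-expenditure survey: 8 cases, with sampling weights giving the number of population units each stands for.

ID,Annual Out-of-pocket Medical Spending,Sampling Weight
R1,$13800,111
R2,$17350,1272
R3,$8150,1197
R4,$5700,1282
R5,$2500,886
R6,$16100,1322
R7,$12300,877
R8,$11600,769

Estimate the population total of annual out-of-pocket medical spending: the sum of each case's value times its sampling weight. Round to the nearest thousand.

Weighted total = 13800×111 + 17350×1272 + 8150×1197 + 5700×1282 + 2500×886 + 16100×1322 + 12300×877 + 11600×769
  = 1531800 + 22069200 + 9755550 + 7307400 + 2215000 + 21284200 + 10787100 + 8920400 = 83870650

83871000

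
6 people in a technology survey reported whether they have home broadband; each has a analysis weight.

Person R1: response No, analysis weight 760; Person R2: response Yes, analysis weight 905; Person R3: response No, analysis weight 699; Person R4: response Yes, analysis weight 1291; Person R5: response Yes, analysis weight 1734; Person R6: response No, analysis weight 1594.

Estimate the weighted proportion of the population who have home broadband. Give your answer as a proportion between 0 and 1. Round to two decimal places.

Sum of weights for 'Yes' = 905 + 1291 + 1734 = 3930
Total weight = 760 + 905 + 699 + 1291 + 1734 + 1594 = 6983
Weighted proportion = 3930 / 6983 = 0.56279536

0.56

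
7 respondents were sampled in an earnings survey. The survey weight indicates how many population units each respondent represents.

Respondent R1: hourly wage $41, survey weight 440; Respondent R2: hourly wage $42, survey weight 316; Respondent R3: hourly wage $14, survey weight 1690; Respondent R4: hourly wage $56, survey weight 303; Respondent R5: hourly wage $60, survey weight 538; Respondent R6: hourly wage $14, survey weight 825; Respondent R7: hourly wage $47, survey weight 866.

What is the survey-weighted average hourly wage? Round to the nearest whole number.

Weighted sum = 41×440 + 42×316 + 14×1690 + 56×303 + 60×538 + 14×825 + 47×866
  = 18040 + 13272 + 23660 + 16968 + 32280 + 11550 + 40702 = 156472
Sum of weights = 440 + 316 + 1690 + 303 + 538 + 825 + 866 = 4978
Weighted mean = 156472 / 4978 = 31.432704

31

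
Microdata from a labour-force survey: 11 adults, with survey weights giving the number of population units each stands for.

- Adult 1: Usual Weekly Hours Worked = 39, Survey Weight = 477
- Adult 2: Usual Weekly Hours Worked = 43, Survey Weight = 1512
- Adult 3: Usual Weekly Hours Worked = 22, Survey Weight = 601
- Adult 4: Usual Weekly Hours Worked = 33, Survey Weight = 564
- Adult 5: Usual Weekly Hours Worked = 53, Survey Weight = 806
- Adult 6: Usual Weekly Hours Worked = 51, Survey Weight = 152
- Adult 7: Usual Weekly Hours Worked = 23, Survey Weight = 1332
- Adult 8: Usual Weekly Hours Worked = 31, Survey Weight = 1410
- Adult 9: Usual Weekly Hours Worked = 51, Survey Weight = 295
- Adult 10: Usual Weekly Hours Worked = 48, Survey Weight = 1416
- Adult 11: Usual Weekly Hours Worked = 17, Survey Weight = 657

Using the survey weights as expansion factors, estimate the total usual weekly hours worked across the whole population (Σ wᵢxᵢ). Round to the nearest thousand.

334000

Weighted total = 39×477 + 43×1512 + 22×601 + 33×564 + 53×806 + 51×152 + 23×1332 + 31×1410 + 51×295 + 48×1416 + 17×657
  = 18603 + 65016 + 13222 + 18612 + 42718 + 7752 + 30636 + 43710 + 15045 + 67968 + 11169 = 334451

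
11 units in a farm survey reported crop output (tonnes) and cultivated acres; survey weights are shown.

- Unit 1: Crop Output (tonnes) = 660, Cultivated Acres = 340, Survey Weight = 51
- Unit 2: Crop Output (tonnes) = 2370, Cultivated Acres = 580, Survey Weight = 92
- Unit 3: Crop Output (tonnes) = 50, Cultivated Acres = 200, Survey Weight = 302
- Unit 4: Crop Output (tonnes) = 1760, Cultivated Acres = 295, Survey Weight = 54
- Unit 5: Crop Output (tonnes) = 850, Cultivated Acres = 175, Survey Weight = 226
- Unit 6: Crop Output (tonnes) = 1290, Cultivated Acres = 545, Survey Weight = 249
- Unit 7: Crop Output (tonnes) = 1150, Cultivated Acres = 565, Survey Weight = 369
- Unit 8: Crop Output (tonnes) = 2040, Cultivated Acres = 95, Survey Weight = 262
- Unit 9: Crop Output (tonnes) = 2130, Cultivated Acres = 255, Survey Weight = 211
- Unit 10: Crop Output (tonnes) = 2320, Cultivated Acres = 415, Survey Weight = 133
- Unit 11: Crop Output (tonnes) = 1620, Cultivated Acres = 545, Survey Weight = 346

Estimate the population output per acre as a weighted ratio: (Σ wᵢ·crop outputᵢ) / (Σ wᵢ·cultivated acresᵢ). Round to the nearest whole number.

4

Σ wᵢ·y = 660×51 + 2370×92 + 50×302 + 1760×54 + 850×226 + 1290×249 + 1150×369 + 2040×262 + 2130×211 + 2320×133 + 1620×346
  = 3152490
Σ wᵢ·x = 340×51 + 580×92 + 200×302 + 295×54 + 175×226 + 545×249 + 565×369 + 95×262 + 255×211 + 415×133 + 545×346
  = 17340 + 53360 + 60400 + 15930 + 39550 + 135705 + 208485 + 24890 + 53805 + 55195 + 188570 = 853230
Ratio = 3152490 / 853230 = 3.6947716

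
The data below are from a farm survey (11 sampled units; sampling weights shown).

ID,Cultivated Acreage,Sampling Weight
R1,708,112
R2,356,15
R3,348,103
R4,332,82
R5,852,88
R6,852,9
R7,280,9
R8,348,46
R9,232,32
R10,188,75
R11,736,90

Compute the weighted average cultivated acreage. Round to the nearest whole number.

Weighted sum = 708×112 + 356×15 + 348×103 + 332×82 + 852×88 + 852×9 + 280×9 + 348×46 + 232×32 + 188×75 + 736×90
  = 79296 + 5340 + 35844 + 27224 + 74976 + 7668 + 2520 + 16008 + 7424 + 14100 + 66240 = 336640
Sum of weights = 112 + 15 + 103 + 82 + 88 + 9 + 9 + 46 + 32 + 75 + 90 = 661
Weighted mean = 336640 / 661 = 509.28896

509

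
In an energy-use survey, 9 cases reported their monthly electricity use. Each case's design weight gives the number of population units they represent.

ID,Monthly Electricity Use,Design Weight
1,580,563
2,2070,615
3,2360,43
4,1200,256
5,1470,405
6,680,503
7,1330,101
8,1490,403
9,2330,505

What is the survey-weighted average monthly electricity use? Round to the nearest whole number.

1431

Weighted sum = 580×563 + 2070×615 + 2360×43 + 1200×256 + 1470×405 + 680×503 + 1330×101 + 1490×403 + 2330×505
  = 4857110
Sum of weights = 3394
Weighted mean = 4857110 / 3394 = 1431.0872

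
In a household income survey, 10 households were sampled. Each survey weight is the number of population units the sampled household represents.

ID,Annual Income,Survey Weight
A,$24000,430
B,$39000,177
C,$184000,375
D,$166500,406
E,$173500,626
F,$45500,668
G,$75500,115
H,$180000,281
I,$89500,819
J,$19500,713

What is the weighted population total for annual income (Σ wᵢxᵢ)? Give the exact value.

Weighted total = 24000×430 + 39000×177 + 184000×375 + 166500×406 + 173500×626 + 45500×668 + 75500×115 + 180000×281 + 89500×819 + 19500×713
  = 439293500

439293500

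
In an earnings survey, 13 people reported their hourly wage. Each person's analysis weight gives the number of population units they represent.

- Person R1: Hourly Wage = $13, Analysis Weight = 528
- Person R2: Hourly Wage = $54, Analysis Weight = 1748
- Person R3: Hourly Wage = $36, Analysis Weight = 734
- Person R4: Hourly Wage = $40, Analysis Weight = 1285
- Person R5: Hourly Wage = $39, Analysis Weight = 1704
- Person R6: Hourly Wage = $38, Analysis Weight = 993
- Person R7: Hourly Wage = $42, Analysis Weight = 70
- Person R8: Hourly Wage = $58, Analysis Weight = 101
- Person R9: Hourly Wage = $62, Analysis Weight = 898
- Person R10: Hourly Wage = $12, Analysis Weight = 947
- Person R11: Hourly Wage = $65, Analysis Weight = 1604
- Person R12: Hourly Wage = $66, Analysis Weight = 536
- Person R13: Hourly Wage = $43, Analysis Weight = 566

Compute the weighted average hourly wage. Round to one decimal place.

Weighted sum = 523082
Sum of weights = 11714
Weighted mean = 523082 / 11714 = 44.654431

44.7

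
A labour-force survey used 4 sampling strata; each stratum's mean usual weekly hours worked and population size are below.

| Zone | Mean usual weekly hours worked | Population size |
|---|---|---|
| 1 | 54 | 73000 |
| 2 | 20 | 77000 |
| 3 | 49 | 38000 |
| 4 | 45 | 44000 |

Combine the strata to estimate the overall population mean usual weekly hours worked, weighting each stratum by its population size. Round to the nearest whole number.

40

Σ Nₕ·x̄ₕ = 54×73000 + 20×77000 + 49×38000 + 45×44000
  = 3942000 + 1540000 + 1862000 + 1980000 = 9324000
Σ Nₕ = 73000 + 77000 + 38000 + 44000 = 232000
Overall mean = 9324000 / 232000 = 40.189655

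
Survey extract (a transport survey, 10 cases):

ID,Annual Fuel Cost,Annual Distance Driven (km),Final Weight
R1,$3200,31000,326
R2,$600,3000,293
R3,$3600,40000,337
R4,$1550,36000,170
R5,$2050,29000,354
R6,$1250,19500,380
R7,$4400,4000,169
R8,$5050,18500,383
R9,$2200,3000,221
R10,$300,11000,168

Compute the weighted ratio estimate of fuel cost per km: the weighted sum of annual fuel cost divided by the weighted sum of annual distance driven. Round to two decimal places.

Σ wᵢ·y = 3200×326 + 600×293 + 3600×337 + 1550×170 + 2050×354 + 1250×380 + 4400×169 + 5050×383 + 2200×221 + 300×168
  = 1043200 + 175800 + 1213200 + 263500 + 725700 + 475000 + 743600 + 1934150 + 486200 + 50400 = 7110750
Σ wᵢ·x = 58533500
Ratio = 7110750 / 58533500 = 0.12148172

0.12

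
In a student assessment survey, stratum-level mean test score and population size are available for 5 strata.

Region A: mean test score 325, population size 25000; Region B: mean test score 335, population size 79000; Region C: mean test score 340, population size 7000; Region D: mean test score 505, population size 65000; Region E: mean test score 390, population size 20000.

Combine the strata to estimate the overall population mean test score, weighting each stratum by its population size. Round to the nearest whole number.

Σ Nₕ·x̄ₕ = 325×25000 + 335×79000 + 340×7000 + 505×65000 + 390×20000
  = 8125000 + 26465000 + 2380000 + 32825000 + 7800000 = 77595000
Σ Nₕ = 25000 + 79000 + 7000 + 65000 + 20000 = 196000
Overall mean = 77595000 / 196000 = 395.89286

396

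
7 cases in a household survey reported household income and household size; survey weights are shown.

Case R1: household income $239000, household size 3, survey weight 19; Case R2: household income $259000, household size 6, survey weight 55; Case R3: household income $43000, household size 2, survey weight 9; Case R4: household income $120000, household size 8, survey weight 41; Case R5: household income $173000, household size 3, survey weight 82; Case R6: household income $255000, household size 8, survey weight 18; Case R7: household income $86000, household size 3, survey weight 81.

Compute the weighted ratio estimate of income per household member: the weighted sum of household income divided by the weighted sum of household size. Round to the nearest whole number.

36482

Σ wᵢ·y = 49835000
Σ wᵢ·x = 3×19 + 6×55 + 2×9 + 8×41 + 3×82 + 8×18 + 3×81
  = 57 + 330 + 18 + 328 + 246 + 144 + 243 = 1366
Ratio = 49835000 / 1366 = 36482.43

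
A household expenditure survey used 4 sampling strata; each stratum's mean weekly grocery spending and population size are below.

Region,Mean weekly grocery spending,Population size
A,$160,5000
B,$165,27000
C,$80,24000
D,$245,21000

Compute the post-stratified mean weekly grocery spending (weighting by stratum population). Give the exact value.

160

Σ Nₕ·x̄ₕ = 160×5000 + 165×27000 + 80×24000 + 245×21000
  = 800000 + 4455000 + 1920000 + 5145000 = 12320000
Σ Nₕ = 5000 + 27000 + 24000 + 21000 = 77000
Overall mean = 12320000 / 77000 = 160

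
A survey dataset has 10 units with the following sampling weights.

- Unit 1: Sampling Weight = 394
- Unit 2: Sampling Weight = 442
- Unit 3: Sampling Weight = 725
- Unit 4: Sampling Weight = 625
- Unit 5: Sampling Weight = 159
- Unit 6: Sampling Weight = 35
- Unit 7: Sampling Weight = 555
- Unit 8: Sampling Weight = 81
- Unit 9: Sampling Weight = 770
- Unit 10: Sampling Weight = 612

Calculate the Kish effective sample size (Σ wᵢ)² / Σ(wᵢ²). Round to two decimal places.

Σ wᵢ = 394 + 442 + 725 + 625 + 159 + 35 + 555 + 81 + 770 + 612 = 4398
Σ wᵢ² = 155236 + 195364 + 525625 + 390625 + 25281 + 1225 + 308025 + 6561 + 592900 + 374544 = 2575386
n_eff = 4398² / 2575386 = 19342404 / 2575386 = 7.5104874

7.51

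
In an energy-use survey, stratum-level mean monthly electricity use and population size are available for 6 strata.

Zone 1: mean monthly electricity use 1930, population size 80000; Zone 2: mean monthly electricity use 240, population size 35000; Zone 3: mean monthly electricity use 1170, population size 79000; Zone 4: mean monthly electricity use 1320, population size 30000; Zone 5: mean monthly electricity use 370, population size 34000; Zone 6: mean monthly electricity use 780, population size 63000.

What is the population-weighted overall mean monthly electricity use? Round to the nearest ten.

Σ Nₕ·x̄ₕ = 1930×80000 + 240×35000 + 1170×79000 + 1320×30000 + 370×34000 + 780×63000
  = 356550000
Σ Nₕ = 80000 + 35000 + 79000 + 30000 + 34000 + 63000 = 321000
Overall mean = 356550000 / 321000 = 1110.7477

1110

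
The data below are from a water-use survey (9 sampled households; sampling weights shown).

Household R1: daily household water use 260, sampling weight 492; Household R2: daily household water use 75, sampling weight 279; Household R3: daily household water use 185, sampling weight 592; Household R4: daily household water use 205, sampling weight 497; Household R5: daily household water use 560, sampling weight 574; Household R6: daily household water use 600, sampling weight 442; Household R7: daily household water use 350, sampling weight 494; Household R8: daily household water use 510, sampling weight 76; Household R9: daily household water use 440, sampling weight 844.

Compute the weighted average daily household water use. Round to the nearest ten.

360

Weighted sum = 1529910
Sum of weights = 492 + 279 + 592 + 497 + 574 + 442 + 494 + 76 + 844 = 4290
Weighted mean = 1529910 / 4290 = 356.62238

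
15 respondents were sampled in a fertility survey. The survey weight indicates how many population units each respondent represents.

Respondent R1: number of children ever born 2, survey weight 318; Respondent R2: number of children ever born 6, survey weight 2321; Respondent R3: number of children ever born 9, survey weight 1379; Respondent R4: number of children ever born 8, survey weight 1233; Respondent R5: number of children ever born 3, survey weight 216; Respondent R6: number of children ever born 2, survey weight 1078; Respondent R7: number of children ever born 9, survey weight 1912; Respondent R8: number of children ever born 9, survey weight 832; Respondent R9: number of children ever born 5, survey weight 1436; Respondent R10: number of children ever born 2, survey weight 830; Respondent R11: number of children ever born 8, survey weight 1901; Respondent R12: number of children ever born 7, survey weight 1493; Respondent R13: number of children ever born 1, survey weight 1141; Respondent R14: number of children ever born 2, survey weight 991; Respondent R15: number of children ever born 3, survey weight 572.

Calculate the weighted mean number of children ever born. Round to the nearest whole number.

6

Weighted sum = 103675
Sum of weights = 17653
Weighted mean = 103675 / 17653 = 5.8729394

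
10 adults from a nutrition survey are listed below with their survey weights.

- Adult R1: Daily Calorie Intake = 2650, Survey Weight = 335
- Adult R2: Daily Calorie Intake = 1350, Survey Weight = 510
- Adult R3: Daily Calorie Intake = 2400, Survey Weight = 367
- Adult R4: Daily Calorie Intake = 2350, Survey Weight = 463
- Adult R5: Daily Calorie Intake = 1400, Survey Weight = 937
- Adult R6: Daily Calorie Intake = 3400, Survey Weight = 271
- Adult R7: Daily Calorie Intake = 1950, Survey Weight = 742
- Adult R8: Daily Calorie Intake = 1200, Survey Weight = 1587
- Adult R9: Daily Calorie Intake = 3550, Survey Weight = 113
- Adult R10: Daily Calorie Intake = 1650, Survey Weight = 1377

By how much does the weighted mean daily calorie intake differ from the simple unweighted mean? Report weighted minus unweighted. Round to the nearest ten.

-430

Unweighted sum = 2650 + 1350 + 2400 + 2350 + 1400 + 3400 + 1950 + 1200 + 3550 + 1650 = 21900
Unweighted mean = 21900 / 10 = 2190
Weighted sum = 2650×335 + 1350×510 + 2400×367 + 2350×463 + 1400×937 + 3400×271 + 1950×742 + 1200×1587 + 3550×113 + 1650×1377
  = 887750 + 688500 + 880800 + 1088050 + 1311800 + 921400 + 1446900 + 1904400 + 401150 + 2272050 = 11802800
Sum of weights = 335 + 510 + 367 + 463 + 937 + 271 + 742 + 1587 + 113 + 1377 = 6702
Weighted mean = 11802800 / 6702 = 1761.0862
Difference (weighted minus unweighted) = -428.91376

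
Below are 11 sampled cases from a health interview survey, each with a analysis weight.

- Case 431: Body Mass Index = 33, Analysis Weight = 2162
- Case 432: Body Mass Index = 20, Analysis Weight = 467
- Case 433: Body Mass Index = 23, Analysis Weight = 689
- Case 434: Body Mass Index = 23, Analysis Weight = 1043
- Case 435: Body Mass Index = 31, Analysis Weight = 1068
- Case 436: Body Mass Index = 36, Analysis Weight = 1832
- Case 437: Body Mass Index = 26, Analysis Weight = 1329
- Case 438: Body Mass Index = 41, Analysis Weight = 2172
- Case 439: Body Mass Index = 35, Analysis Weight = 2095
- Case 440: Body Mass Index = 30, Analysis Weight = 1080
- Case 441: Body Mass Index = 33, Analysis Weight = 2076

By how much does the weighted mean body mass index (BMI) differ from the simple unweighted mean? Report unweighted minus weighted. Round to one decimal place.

Unweighted sum = 331
Unweighted mean = 331 / 11 = 30.090909
Weighted sum = 33×2162 + 20×467 + 23×689 + 23×1043 + 31×1068 + 36×1832 + 26×1329 + 41×2172 + 35×2095 + 30×1080 + 33×2076
  = 71346 + 9340 + 15847 + 23989 + 33108 + 65952 + 34554 + 89052 + 73325 + 32400 + 68508 = 517421
Sum of weights = 2162 + 467 + 689 + 1043 + 1068 + 1832 + 1329 + 2172 + 2095 + 1080 + 2076 = 16013
Weighted mean = 517421 / 16013 = 32.312559
Difference (unweighted minus weighted) = -2.2216495

-2.2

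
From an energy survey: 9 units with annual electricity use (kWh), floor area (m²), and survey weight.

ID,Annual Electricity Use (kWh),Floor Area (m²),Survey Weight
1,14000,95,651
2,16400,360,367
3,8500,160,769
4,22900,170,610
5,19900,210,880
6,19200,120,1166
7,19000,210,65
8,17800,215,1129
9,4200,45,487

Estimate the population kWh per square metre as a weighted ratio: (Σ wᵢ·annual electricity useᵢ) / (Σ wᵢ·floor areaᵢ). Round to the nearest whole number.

97

Σ wᵢ·y = 14000×651 + 16400×367 + 8500×769 + 22900×610 + 19900×880 + 19200×1166 + 19000×65 + 17800×1129 + 4200×487
  = 98914100
Σ wᵢ·x = 95×651 + 360×367 + 160×769 + 170×610 + 210×880 + 120×1166 + 210×65 + 215×1129 + 45×487
  = 61845 + 132120 + 123040 + 103700 + 184800 + 139920 + 13650 + 242735 + 21915 = 1023725
Ratio = 98914100 / 1023725 = 96.621749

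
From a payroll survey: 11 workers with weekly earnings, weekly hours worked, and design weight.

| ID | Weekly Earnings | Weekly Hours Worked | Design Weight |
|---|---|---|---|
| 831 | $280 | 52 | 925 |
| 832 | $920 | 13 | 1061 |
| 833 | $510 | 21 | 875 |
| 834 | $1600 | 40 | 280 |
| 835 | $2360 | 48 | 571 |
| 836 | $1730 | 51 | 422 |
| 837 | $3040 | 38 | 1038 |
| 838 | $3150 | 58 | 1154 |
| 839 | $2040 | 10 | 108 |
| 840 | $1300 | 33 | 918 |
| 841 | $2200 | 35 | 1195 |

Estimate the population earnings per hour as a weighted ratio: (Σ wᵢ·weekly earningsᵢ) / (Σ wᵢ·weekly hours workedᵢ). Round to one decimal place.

47.0

Σ wᵢ·y = 280×925 + 920×1061 + 510×875 + 1600×280 + 2360×571 + 1730×422 + 3040×1038 + 3150×1154 + 2040×108 + 1300×918 + 2200×1195
  = 15040330
Σ wᵢ·x = 52×925 + 13×1061 + 21×875 + 40×280 + 48×571 + 51×422 + 38×1038 + 58×1154 + 10×108 + 33×918 + 35×1195
  = 48100 + 13793 + 18375 + 11200 + 27408 + 21522 + 39444 + 66932 + 1080 + 30294 + 41825 = 319973
Ratio = 15040330 / 319973 = 47.004997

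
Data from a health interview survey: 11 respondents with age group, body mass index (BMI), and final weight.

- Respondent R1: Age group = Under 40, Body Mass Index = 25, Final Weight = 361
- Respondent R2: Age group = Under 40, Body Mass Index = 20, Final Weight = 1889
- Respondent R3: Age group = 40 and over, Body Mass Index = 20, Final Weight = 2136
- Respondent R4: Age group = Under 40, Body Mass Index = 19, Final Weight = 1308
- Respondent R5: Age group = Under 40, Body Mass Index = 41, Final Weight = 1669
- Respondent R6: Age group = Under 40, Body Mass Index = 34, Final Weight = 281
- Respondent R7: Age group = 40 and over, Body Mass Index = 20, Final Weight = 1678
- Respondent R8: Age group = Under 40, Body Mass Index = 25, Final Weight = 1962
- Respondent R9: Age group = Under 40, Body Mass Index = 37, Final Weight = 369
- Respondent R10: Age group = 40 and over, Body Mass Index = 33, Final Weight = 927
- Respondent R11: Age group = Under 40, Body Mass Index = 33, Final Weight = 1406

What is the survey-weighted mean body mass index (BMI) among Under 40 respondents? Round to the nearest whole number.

28

Under 40 rows: R1, R2, R4, R5, R6, R8, R9, R11
Weighted sum = 25×361 + 20×1889 + 19×1308 + 41×1669 + 34×281 + 25×1962 + 37×369 + 33×1406
  = 258741
Sum of weights = 361 + 1889 + 1308 + 1669 + 281 + 1962 + 369 + 1406 = 9245
Weighted mean = 258741 / 9245 = 27.987128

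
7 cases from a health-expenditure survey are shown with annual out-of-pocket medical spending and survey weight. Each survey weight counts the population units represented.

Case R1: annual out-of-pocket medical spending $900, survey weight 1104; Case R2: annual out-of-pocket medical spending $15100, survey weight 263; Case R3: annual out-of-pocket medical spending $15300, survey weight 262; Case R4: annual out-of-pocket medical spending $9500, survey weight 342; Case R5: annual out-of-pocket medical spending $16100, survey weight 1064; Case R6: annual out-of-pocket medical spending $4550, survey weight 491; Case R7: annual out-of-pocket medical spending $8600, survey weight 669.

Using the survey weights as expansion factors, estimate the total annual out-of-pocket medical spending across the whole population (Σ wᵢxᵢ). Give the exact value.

Weighted total = 900×1104 + 15100×263 + 15300×262 + 9500×342 + 16100×1064 + 4550×491 + 8600×669
  = 993600 + 3971300 + 4008600 + 3249000 + 17130400 + 2234050 + 5753400 = 37340350

37340350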